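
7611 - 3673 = 3938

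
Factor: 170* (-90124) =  - 2^3*5^1*17^1*22531^1 = - 15321080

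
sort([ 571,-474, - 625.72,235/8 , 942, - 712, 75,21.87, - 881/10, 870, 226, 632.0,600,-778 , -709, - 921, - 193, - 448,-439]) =[ - 921  ,-778, - 712, - 709, - 625.72, - 474, - 448, - 439, - 193, - 881/10, 21.87,  235/8,75,226,571, 600,632.0, 870, 942]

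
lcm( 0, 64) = 0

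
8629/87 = 8629/87 = 99.18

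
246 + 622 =868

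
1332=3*444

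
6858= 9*762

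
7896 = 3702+4194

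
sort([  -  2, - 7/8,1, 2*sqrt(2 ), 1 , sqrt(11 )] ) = [- 2, - 7/8,1,1,2* sqrt( 2 ), sqrt ( 11) ]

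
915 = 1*915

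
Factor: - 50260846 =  - 2^1*353^1*71191^1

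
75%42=33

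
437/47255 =437/47255 = 0.01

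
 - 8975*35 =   -  314125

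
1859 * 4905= 9118395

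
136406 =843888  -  707482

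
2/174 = 1/87 = 0.01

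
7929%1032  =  705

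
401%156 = 89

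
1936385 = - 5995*( -323 )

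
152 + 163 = 315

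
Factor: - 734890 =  - 2^1*5^1*13^1*5653^1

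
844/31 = 844/31 = 27.23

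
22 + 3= 25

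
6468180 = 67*96540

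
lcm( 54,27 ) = 54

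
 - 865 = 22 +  - 887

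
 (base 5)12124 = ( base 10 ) 914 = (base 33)rn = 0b1110010010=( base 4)32102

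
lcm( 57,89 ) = 5073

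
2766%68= 46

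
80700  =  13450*6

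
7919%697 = 252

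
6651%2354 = 1943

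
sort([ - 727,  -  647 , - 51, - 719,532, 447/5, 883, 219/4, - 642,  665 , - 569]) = [ - 727, - 719,  -  647,-642, - 569, - 51,219/4, 447/5, 532,  665,883 ] 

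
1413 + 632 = 2045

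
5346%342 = 216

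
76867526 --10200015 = 87067541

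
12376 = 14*884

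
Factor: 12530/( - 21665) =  - 2^1*179^1*619^( - 1)=- 358/619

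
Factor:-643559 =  - 7^1*89^1*1033^1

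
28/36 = 7/9 =0.78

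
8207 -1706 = 6501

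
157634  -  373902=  - 216268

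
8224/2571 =3 + 511/2571 =3.20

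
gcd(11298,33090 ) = 6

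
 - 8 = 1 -9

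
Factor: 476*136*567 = 36705312 = 2^5*3^4*7^2* 17^2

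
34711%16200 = 2311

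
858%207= 30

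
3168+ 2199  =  5367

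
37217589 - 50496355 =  - 13278766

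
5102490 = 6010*849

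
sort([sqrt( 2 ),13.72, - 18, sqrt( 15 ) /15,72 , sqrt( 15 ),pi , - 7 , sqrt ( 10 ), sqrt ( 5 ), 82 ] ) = [ - 18, - 7, sqrt(15)/15, sqrt(2),sqrt( 5 ), pi,sqrt(10),  sqrt( 15 ) , 13.72, 72, 82]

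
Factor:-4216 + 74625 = 70409=181^1*389^1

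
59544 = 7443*8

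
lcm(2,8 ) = 8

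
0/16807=0= 0.00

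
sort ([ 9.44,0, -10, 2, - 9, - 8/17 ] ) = [ - 10, - 9, - 8/17,  0,2,9.44]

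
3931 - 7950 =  - 4019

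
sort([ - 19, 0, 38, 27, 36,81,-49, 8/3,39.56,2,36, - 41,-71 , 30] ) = [-71,- 49,  -  41, - 19, 0,2,8/3, 27,  30 , 36, 36, 38,39.56,  81 ] 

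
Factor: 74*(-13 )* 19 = -18278 = - 2^1*13^1*19^1*37^1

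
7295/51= 7295/51 =143.04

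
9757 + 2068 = 11825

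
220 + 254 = 474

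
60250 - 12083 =48167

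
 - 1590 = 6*( - 265) 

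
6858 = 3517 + 3341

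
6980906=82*85133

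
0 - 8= - 8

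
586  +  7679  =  8265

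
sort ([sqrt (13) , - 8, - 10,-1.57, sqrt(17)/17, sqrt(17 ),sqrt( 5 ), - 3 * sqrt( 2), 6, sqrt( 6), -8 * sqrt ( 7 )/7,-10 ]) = [ - 10,-10,-8, - 3*sqrt( 2), - 8*sqrt( 7 )/7, - 1.57, sqrt( 17) /17,sqrt( 5) , sqrt( 6),sqrt(13 ), sqrt( 17 ), 6] 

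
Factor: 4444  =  2^2*11^1*101^1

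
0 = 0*872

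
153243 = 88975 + 64268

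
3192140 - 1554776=1637364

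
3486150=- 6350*( - 549)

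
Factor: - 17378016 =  - 2^5 * 3^1 * 157^1*1153^1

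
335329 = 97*3457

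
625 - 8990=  - 8365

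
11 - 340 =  - 329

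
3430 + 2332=5762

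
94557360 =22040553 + 72516807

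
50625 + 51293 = 101918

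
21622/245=21622/245 = 88.25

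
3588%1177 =57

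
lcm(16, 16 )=16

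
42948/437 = 42948/437 = 98.28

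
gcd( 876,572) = 4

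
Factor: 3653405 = 5^1* 7^1* 104383^1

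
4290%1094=1008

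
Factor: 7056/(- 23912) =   -  2^1*3^2*61^ ( - 1)  =  - 18/61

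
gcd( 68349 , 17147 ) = 1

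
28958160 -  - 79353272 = 108311432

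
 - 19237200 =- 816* 23575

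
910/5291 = 70/407 =0.17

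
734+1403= 2137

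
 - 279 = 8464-8743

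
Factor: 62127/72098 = 81/94  =  2^( - 1)*3^4*47^( - 1 ) 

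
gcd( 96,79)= 1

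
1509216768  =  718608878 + 790607890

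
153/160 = 153/160 = 0.96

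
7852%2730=2392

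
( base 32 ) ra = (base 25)19O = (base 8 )1552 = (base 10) 874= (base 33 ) qg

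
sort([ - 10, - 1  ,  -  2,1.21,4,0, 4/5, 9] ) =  [ - 10,-2, - 1, 0,4/5,1.21,4,9] 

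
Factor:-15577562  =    -  2^1*7^1*11^1*13^1*31^1*251^1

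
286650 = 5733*50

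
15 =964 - 949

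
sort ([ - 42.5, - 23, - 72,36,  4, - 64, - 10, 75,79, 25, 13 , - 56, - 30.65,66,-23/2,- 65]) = [ - 72, - 65, - 64, - 56, - 42.5,-30.65, - 23, -23/2, - 10,4, 13,25, 36, 66 , 75, 79] 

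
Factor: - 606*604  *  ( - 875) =320271000= 2^3* 3^1 * 5^3*7^1 * 101^1*151^1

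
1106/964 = 553/482 = 1.15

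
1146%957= 189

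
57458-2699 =54759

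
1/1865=1/1865 = 0.00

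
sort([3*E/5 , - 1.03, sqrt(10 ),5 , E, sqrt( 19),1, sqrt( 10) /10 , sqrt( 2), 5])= [ - 1.03,  sqrt( 10)/10,1,  sqrt( 2 ),3*E/5, E, sqrt(  10 ) , sqrt( 19 )  ,  5,5 ]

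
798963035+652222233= 1451185268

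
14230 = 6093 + 8137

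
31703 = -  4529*( -7 ) 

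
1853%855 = 143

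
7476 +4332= 11808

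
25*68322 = 1708050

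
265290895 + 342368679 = 607659574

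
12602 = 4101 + 8501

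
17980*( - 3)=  - 53940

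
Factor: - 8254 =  - 2^1*4127^1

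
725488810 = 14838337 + 710650473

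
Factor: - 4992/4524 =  - 2^5* 29^( - 1 ) =-32/29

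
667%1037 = 667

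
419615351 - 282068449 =137546902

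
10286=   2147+8139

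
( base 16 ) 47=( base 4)1013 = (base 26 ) 2J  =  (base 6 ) 155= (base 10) 71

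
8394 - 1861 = 6533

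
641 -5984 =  - 5343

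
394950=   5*78990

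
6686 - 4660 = 2026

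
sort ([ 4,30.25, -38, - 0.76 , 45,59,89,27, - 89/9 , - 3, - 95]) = [-95  , - 38, - 89/9, - 3, - 0.76,4, 27, 30.25,45,  59,89 ]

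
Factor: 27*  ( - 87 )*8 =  - 18792 =- 2^3 * 3^4*29^1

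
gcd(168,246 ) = 6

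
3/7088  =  3/7088 = 0.00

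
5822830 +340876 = 6163706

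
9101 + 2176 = 11277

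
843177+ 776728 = 1619905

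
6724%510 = 94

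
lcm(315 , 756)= 3780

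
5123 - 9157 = - 4034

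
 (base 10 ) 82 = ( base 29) 2O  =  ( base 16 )52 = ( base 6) 214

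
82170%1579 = 62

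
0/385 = 0 = 0.00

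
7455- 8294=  - 839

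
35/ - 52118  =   - 1+52083/52118 = - 0.00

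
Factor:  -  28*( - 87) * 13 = 2^2*3^1 * 7^1*  13^1* 29^1 = 31668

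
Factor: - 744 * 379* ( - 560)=2^7*3^1*5^1*7^1*31^1*379^1 = 157906560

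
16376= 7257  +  9119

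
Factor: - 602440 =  - 2^3*5^1*15061^1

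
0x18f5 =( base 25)a5e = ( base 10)6389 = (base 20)fj9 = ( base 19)hd5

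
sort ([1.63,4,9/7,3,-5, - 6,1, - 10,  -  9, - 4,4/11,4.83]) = [ -10, - 9, - 6, - 5, - 4, 4/11 , 1,9/7 , 1.63 , 3, 4,4.83 ] 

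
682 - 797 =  -115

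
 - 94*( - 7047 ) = 662418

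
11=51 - 40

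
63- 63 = 0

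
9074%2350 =2024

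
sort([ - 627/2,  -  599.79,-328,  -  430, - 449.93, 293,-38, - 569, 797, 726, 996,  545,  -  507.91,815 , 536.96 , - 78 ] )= [-599.79,-569, - 507.91,-449.93, - 430, - 328, - 627/2, - 78,-38,293 , 536.96, 545,726, 797, 815, 996 ]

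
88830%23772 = 17514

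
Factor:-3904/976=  - 2^2 = -4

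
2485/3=828 + 1/3 = 828.33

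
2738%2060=678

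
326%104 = 14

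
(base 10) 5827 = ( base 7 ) 22663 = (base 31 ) 61U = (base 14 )21A3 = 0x16c3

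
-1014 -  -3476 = 2462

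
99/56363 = 99/56363 = 0.00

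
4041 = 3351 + 690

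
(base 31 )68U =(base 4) 1132130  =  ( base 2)1011110011100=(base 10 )6044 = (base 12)35B8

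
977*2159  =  2109343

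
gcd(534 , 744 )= 6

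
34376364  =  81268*423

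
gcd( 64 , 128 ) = 64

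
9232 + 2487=11719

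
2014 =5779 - 3765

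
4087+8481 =12568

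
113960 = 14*8140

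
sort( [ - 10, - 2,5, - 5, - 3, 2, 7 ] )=[ - 10, - 5 , -3, - 2, 2,5, 7 ] 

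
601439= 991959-390520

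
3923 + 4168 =8091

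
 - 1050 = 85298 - 86348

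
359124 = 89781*4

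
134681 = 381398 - 246717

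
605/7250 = 121/1450 = 0.08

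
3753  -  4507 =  - 754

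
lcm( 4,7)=28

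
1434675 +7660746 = 9095421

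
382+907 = 1289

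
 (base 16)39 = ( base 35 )1m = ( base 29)1S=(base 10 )57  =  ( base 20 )2H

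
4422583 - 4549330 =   -  126747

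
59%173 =59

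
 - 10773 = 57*( - 189)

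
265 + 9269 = 9534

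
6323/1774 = 3 + 1001/1774  =  3.56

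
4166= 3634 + 532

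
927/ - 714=-2+ 167/238 = - 1.30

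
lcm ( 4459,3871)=352261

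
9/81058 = 9/81058 =0.00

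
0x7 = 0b111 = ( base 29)7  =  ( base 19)7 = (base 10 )7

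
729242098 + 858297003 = 1587539101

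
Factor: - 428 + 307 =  - 11^2=-121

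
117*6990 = 817830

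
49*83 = 4067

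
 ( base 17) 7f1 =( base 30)2ft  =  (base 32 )277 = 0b100011100111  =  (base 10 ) 2279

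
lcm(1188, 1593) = 70092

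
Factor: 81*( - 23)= - 1863 = - 3^4*23^1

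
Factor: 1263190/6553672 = 631595/3276836 = 2^(  -  2 ) * 5^1*59^1 * 67^( - 1)*2141^1*12227^( - 1) 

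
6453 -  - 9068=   15521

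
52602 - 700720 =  - 648118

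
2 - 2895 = -2893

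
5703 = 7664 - 1961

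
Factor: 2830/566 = 5   =  5^1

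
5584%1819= 127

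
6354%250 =104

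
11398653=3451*3303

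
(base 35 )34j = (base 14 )157c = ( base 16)EFA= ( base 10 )3834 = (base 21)8EC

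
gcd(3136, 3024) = 112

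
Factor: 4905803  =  7^1 * 61^1*11489^1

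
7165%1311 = 610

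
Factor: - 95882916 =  - 2^2*3^1 * 2137^1*3739^1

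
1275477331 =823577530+451899801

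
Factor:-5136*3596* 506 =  - 2^7*3^1*11^1*23^1*29^1 * 31^1*107^1 =- 9345342336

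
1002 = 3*334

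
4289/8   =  536 +1/8 = 536.12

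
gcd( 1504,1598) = 94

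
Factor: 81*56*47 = 213192= 2^3*3^4*7^1*47^1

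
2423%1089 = 245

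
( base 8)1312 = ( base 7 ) 2040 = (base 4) 23022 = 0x2ca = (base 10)714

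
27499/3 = 27499/3 = 9166.33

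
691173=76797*9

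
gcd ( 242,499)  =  1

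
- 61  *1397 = - 85217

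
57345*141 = 8085645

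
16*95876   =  1534016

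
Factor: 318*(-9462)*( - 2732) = 8220358512 = 2^4*3^2*19^1 * 53^1*83^1 * 683^1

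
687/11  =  687/11=62.45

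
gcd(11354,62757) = 1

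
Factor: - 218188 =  -2^2*54547^1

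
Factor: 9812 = 2^2*11^1* 223^1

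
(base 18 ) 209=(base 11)548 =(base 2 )1010010001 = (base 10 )657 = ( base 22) 17j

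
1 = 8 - 7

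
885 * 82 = 72570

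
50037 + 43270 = 93307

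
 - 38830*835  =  -32423050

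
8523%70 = 53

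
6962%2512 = 1938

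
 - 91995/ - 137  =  671 + 68/137 = 671.50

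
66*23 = 1518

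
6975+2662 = 9637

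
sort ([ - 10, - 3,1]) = [ - 10,  -  3 , 1] 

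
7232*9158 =66230656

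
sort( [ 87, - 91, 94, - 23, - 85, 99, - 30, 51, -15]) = [ - 91, - 85,-30, - 23, - 15, 51, 87,  94, 99]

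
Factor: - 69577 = - 41^1  *  1697^1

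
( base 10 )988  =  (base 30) 12s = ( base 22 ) 20K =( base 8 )1734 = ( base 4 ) 33130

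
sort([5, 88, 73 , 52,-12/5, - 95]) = [  -  95 , - 12/5, 5 , 52, 73,88] 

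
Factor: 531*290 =153990=2^1*3^2 *5^1*29^1*59^1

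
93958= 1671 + 92287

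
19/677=19/677 = 0.03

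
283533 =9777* 29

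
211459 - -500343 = 711802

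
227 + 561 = 788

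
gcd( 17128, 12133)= 1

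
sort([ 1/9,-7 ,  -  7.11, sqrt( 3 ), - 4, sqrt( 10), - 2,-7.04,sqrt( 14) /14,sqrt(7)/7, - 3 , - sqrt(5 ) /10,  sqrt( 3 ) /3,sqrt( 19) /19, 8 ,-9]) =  [ - 9, - 7.11, - 7.04, - 7, - 4, - 3, - 2, - sqrt( 5)/10, 1/9,sqrt(19)/19, sqrt( 14) /14,sqrt(7)/7,sqrt( 3)/3,sqrt( 3),sqrt( 10),8 ]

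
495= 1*495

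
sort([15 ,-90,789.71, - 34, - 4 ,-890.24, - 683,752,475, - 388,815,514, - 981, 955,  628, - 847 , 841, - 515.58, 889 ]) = [ - 981,-890.24,  -  847,  -  683, - 515.58,  -  388, - 90, - 34, - 4 , 15,475, 514,628 , 752,789.71 , 815, 841,889 , 955 ]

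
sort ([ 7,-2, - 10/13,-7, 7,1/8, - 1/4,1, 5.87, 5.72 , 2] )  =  [-7, - 2,-10/13,-1/4, 1/8, 1,2, 5.72,5.87, 7,  7]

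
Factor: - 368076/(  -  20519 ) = 2^2 * 3^1*17^(  -  2 )*37^1*71^( - 1)*829^1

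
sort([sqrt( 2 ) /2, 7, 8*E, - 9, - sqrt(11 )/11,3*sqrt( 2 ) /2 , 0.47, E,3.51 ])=[-9, - sqrt ( 11)/11, 0.47, sqrt(2)/2, 3*sqrt(2 ) /2, E,3.51,7, 8*E] 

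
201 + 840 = 1041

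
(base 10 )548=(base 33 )GK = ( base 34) g4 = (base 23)10j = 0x224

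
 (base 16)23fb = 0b10001111111011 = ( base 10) 9211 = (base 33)8f4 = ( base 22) j0f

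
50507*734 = 37072138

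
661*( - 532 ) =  - 351652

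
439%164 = 111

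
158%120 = 38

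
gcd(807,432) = 3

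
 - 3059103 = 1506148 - 4565251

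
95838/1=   95838 =95838.00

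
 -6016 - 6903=-12919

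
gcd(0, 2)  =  2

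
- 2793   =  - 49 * 57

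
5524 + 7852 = 13376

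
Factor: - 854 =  - 2^1*7^1*61^1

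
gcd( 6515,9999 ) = 1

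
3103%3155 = 3103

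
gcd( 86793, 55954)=1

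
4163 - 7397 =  - 3234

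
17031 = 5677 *3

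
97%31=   4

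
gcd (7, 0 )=7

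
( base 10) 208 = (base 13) 130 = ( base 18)ba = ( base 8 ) 320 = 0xd0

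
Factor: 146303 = 23^1*6361^1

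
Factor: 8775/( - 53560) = -2^( - 3)*3^3*5^1 * 103^( - 1) = - 135/824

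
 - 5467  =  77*( - 71) 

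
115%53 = 9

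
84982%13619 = 3268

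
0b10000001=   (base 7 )243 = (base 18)73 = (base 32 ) 41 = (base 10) 129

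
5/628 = 5/628 = 0.01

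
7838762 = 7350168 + 488594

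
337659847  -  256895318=80764529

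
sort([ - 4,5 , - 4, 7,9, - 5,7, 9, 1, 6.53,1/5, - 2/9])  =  [ - 5, - 4, - 4,-2/9,  1/5, 1 , 5, 6.53, 7 , 7, 9, 9 ]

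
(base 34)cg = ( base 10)424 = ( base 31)DL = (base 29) ei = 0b110101000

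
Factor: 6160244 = 2^2*71^1*109^1 * 199^1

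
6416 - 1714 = 4702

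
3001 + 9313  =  12314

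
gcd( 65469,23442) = 3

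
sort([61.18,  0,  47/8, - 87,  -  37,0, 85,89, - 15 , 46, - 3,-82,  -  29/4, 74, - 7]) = [ - 87, - 82,-37, - 15 , - 29/4, - 7, - 3,0,0, 47/8 , 46,  61.18,74, 85,  89 ]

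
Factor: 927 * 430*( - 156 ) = - 62183160= - 2^3*3^3*5^1 * 13^1*43^1*103^1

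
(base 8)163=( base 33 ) 3g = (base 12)97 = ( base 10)115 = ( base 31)3m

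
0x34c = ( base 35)O4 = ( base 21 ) 1j4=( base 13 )4CC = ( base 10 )844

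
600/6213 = 200/2071 = 0.10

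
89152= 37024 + 52128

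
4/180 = 1/45 = 0.02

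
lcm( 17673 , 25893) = 1113399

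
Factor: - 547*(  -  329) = 179963 = 7^1 * 47^1*  547^1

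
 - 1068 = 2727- 3795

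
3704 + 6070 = 9774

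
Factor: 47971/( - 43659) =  - 89/81 = - 3^ ( - 4 )*89^1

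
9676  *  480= 4644480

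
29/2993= 29/2993  =  0.01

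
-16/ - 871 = 16/871 =0.02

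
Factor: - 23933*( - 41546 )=2^1*7^1 *13^1*263^1 * 20773^1 = 994320418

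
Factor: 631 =631^1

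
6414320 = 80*80179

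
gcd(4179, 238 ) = 7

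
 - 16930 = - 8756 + -8174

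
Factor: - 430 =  - 2^1 * 5^1*43^1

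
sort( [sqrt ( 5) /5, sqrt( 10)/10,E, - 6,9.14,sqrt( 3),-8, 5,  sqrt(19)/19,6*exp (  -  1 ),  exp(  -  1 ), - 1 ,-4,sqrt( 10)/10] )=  [-8,-6,  -  4, - 1,sqrt (19 ) /19,sqrt( 10 )/10,sqrt( 10)/10,exp( - 1),sqrt( 5)/5,sqrt(3 ),6*exp( - 1),E,  5,9.14]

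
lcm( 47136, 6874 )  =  329952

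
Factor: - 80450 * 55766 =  -4486374700 = - 2^2*5^2 * 1609^1*27883^1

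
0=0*5753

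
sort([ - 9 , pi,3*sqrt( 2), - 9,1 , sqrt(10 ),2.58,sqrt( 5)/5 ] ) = [ - 9, - 9,sqrt( 5)/5, 1,2.58,pi,sqrt(10), 3*sqrt( 2 ) ]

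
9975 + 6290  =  16265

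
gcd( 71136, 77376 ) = 1248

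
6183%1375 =683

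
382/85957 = 382/85957 = 0.00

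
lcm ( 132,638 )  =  3828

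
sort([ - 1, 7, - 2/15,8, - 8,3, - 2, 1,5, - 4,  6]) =[- 8,- 4,- 2,-1,-2/15,1 , 3,5, 6 , 7, 8]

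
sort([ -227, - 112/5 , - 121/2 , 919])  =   [ - 227, - 121/2, - 112/5,  919 ]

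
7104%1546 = 920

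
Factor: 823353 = 3^1 * 274451^1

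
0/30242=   0 = 0.00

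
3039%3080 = 3039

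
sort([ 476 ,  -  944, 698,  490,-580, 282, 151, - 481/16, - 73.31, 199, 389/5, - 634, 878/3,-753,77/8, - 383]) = [-944,-753, - 634, - 580, - 383, - 73.31,-481/16 , 77/8, 389/5 , 151,199,282,878/3, 476, 490,698]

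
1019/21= 48  +  11/21  =  48.52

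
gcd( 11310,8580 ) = 390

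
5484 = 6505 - 1021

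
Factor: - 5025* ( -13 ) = 65325 = 3^1 * 5^2 * 13^1* 67^1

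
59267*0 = 0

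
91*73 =6643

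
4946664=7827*632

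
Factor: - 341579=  - 7^2* 6971^1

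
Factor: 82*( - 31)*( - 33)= 83886=2^1 * 3^1*11^1*31^1*41^1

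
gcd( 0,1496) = 1496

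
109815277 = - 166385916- - 276201193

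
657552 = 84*7828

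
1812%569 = 105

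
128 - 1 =127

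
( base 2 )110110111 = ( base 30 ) ej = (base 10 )439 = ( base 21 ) KJ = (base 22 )jl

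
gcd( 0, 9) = 9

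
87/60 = 1+ 9/20 = 1.45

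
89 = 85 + 4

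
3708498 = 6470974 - 2762476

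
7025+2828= 9853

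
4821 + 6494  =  11315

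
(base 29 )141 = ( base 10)958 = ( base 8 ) 1676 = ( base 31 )us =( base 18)2H4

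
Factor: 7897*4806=37952982 = 2^1*3^3*53^1 * 89^1*149^1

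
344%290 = 54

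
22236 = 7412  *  3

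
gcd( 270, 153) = 9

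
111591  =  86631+24960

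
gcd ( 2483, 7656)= 1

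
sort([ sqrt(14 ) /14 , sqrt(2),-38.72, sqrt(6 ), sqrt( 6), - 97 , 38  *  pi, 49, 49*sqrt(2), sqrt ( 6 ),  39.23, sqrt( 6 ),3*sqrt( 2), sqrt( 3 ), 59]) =[ - 97,-38.72, sqrt( 14) /14, sqrt ( 2), sqrt( 3 ),sqrt(6),sqrt(6), sqrt(6), sqrt( 6), 3  *  sqrt(2),  39.23,49,59, 49 * sqrt(2) , 38*pi]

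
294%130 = 34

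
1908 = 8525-6617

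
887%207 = 59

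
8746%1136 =794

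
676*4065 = 2747940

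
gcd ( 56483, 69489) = 7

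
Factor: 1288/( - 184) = -7 = -7^1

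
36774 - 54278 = - 17504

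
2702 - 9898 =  - 7196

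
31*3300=102300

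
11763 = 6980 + 4783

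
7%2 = 1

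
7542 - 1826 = 5716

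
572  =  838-266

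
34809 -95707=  - 60898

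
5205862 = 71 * 73322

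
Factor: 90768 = 2^4*3^1*31^1*61^1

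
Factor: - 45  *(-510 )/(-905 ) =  - 4590/181 = - 2^1 * 3^3*5^1*17^1*181^(  -  1) 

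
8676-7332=1344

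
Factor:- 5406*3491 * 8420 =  - 158905153320 = - 2^3 *3^1*5^1*17^1 * 53^1*421^1*3491^1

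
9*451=4059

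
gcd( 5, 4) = 1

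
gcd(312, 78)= 78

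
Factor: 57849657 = 3^1*17^1*107^1 * 10601^1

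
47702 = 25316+22386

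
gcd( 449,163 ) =1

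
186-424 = - 238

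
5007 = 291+4716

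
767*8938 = 6855446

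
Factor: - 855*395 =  - 337725 = - 3^2*5^2*19^1*79^1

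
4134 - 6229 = -2095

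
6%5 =1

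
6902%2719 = 1464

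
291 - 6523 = -6232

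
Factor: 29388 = 2^2*3^1*31^1*79^1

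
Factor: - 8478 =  - 2^1*3^3  *  157^1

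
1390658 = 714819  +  675839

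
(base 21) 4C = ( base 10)96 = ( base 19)51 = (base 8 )140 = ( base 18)56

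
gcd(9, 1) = 1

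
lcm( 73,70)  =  5110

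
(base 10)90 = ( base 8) 132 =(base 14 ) 66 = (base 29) 33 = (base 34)2M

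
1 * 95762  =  95762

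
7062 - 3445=3617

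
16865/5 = 3373 =3373.00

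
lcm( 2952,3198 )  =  38376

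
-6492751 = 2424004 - 8916755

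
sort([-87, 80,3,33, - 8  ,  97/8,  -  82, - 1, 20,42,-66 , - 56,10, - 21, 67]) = [ - 87, - 82, - 66, - 56, - 21,  -  8 , - 1,3 , 10 , 97/8,20,33, 42 , 67,80]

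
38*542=20596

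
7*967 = 6769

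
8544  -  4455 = 4089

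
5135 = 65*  79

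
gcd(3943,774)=1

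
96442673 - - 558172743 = 654615416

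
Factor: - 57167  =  - 11^1*5197^1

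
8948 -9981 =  - 1033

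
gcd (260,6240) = 260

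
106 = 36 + 70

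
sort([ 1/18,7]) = [ 1/18,  7 ] 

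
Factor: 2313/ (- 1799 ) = -3^2*7^( - 1) = -9/7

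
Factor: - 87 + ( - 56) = - 11^1 * 13^1 = - 143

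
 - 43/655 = -1 + 612/655 = - 0.07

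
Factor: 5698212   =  2^2*3^1*13^1*36527^1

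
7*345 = 2415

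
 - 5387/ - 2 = 2693  +  1/2 =2693.50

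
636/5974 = 318/2987 = 0.11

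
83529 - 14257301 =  - 14173772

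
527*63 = 33201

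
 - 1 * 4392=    - 4392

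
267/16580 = 267/16580 =0.02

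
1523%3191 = 1523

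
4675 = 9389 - 4714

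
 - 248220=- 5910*42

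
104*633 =65832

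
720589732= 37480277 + 683109455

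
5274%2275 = 724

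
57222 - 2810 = 54412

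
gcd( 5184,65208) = 24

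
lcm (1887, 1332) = 22644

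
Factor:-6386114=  - 2^1*7^1*456151^1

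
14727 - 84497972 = -84483245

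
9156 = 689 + 8467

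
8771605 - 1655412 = 7116193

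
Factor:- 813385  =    -  5^1*162677^1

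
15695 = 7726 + 7969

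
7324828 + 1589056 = 8913884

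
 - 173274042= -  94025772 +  -79248270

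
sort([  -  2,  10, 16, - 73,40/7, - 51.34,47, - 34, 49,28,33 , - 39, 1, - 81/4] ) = [-73,-51.34, - 39, - 34,-81/4, - 2,1,40/7,10, 16,28, 33,47, 49]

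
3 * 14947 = 44841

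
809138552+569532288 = 1378670840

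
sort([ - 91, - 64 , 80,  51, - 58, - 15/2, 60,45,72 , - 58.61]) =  [ - 91 ,  -  64 , - 58.61,-58, - 15/2,45 , 51 , 60,72 , 80]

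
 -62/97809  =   - 62/97809= -0.00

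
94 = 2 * 47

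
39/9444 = 13/3148 = 0.00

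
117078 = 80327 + 36751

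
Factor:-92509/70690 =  - 2^(  -  1)* 5^( - 1 )*79^1*1171^1* 7069^( - 1)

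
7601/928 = 7601/928 = 8.19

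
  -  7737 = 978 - 8715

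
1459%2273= 1459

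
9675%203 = 134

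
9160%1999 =1164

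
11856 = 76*156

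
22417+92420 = 114837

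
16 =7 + 9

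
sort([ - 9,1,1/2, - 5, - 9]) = [-9, - 9 , - 5, 1/2 , 1 ]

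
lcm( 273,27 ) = 2457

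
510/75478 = 255/37739 = 0.01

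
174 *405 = 70470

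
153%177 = 153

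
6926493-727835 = 6198658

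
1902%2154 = 1902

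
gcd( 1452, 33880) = 484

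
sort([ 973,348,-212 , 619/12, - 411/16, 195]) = [ -212, - 411/16,  619/12, 195,348, 973] 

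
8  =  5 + 3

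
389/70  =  389/70 = 5.56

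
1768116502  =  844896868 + 923219634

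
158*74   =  11692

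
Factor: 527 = 17^1*31^1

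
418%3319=418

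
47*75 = 3525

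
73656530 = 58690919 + 14965611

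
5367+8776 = 14143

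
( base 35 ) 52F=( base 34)5CM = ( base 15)1c90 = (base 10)6210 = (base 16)1842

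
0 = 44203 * 0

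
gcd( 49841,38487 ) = 1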